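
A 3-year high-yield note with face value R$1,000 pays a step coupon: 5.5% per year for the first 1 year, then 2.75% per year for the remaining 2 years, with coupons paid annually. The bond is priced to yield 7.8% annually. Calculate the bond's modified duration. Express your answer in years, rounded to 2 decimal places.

2.65 years

Periodic yield y = 0.078. First find Macaulay duration:
  t   CF        PV=CF/(1+0.078)^t    t·PV
  1        55.00        51.0204        51.0204
  2        27.50        23.6644        47.3288
  3     1,027.50       820.2109     2,460.6328
  Σ                    894.8957     2,558.9819
P = 894.8957; Macaulay duration = 2,558.9819 / 894.8957 = 2.85953 years.
Modified duration = D_Mac / (1 + y) = 2.85953 / 1.078 = 2.65263 years.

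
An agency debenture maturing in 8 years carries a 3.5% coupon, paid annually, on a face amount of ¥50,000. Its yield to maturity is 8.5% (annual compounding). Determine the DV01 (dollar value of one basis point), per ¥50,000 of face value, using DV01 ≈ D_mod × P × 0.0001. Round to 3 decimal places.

¥22.901

Periodic yield y = 0.085.
  t   CF        PV=CF/(1+0.085)^t    t·PV
  1     1,750.00     1,612.9032     1,612.9032
  2     1,750.00     1,486.5468     2,973.0935
  3     1,750.00     1,370.0892     4,110.2675
  4     1,750.00     1,262.7550     5,051.0200
  5     1,750.00     1,163.8295     5,819.1475
  6     1,750.00     1,072.6539     6,435.9235
  7     1,750.00       988.6211     6,920.3478
  8    51,750.00    26,944.6439   215,557.1514
  Σ                 35,902.0426   248,479.8543
P = 35,902.0426; D_Mac = 6.92105 yrs; D_mod = 6.37885 yrs.
DV01 ≈ 6.37885 × 35,902.0426 × 0.0001 = 22.901369.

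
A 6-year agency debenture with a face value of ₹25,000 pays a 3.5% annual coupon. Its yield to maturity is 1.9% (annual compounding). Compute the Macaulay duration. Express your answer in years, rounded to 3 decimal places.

5.539 years

Periodic yield y = 0.019. Discount each cash flow and weight by its year:
  t   CF        PV=CF/(1+0.019)^t    t·PV
  1       875.00       858.6850       858.6850
  2       875.00       842.6742     1,685.3484
  3       875.00       826.9619     2,480.8857
  4       875.00       811.5426     3,246.1704
  5       875.00       796.4108     3,982.0539
  6    25,875.00    23,111.8790   138,671.2738
  Σ                 27,248.1534   150,924.4171
Price P = Σ PV = 27,248.1534.
Macaulay duration = Σ(t·PV) / P = 150,924.4171 / 27,248.1534 = 5.53889 years.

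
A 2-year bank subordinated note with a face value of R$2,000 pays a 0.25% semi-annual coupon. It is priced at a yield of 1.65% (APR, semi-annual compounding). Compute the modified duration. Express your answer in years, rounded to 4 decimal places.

Periodic yield y = 0.00825. First find Macaulay duration:
  t   CF        PV=CF/(1+0.00825)^t    t·PV
  1         2.50         2.4795         2.4795
  2         2.50         2.4593         4.9185
  3         2.50         2.4391         7.3174
  4     2,002.50     1,937.7583     7,751.0331
  Σ                  1,945.1362     7,765.7486
P = 1,945.1362; Macaulay duration = 7,765.7486 / 1,945.1362 = 3.99239 half-year periods = 1.99620 years.
Modified duration = D_Mac / (1 + y) = 1.99620 / 1.00825 = 1.97986 years.

1.9799 years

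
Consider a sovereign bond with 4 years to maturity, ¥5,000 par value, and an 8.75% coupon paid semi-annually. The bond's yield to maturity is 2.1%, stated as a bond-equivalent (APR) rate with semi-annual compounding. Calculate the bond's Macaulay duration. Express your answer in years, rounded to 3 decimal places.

Periodic yield y = 0.0105. Discount each cash flow and weight by its period:
  t   CF        PV=CF/(1+0.0105)^t    t·PV
  1       218.75       216.4770       216.4770
  2       218.75       214.2276       428.4552
  3       218.75       212.0016       636.0048
  4       218.75       209.7987       839.1948
  5       218.75       207.6187     1,038.0935
  6       218.75       205.4614     1,232.7681
  7       218.75       203.3264     1,423.2850
  8     5,218.75     4,800.3837    38,403.0694
  Σ                  6,269.2950    44,217.3478
Price P = Σ PV = 6,269.2950.
Macaulay duration = Σ(t·PV) / P = 44,217.3478 / 6,269.2950 = 7.05300 half-year periods.
In years: 7.05300 / 2 = 3.52650 years.

3.527 years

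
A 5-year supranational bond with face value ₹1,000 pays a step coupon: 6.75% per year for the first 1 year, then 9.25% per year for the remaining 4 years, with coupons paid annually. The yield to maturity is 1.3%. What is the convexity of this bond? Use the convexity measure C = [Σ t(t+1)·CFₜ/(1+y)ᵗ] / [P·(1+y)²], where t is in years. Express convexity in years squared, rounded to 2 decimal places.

With y = 0.013:
  t   CF        PV=CF/(1+0.013)^t    t·PV        t(t+1)·PV
  1        67.50        66.6338        66.6338         133.2675
  2        92.50        90.1411       180.2822         540.8466
  3        92.50        88.9843       266.9529       1,067.8116
  4        92.50        87.8424       351.3694       1,756.8470
  5     1,092.50     1,024.1751     5,120.8756      30,725.2534
  Σ                  1,357.7766     5,986.1138      34,224.0262
P = 1,357.7766.
Convexity = Σ t(t+1)·PV / [P·(1+y)²] = 34,224.0262 / (1,357.7766 × 1.026169) = 24.56314.

24.56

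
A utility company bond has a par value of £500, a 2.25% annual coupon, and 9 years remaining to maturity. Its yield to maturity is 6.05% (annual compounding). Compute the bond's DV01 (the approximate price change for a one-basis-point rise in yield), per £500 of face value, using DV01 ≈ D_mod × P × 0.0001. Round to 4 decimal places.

£0.2833

Periodic yield y = 0.0605.
  t   CF        PV=CF/(1+0.0605)^t    t·PV
  1        11.25        10.6082        10.6082
  2        11.25        10.0030        20.0060
  3        11.25         9.4324        28.2971
  4        11.25         8.8943        35.5770
  5        11.25         8.3869        41.9343
  6        11.25         7.9084        47.4504
  7        11.25         7.4572        52.2006
  8        11.25         7.0318        56.2545
  9       511.25       301.3265     2,711.9381
  Σ                    371.0486     3,004.2663
P = 371.0486; D_Mac = 8.09669 yrs; D_mod = 7.63479 yrs.
DV01 ≈ 7.63479 × 371.0486 × 0.0001 = 0.283288.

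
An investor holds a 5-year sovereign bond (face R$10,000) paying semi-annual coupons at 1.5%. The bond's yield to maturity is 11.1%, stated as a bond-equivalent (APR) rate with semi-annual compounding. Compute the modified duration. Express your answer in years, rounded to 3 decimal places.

4.530 years

Periodic yield y = 0.0555. First find Macaulay duration:
  t   CF        PV=CF/(1+0.0555)^t    t·PV
  1        75.00        71.0564        71.0564
  2        75.00        67.3201       134.6402
  3        75.00        63.7803       191.3409
  4        75.00        60.4266       241.7065
  5        75.00        57.2493       286.2464
  6        75.00        54.2390       325.4341
  7        75.00        51.3870       359.7093
  8        75.00        48.6850       389.4802
  9        75.00        46.1251       415.1257
  10   10,075.00     5,870.3322    58,703.3220
  Σ                  6,390.6010    61,118.0617
P = 6,390.6010; Macaulay duration = 61,118.0617 / 6,390.6010 = 9.56374 half-year periods = 4.78187 years.
Modified duration = D_Mac / (1 + y) = 4.78187 / 1.0555 = 4.53043 years.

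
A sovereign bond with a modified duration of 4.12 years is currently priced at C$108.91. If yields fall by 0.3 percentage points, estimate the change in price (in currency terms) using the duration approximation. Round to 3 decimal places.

Duration approximation: ΔP/P ≈ -D_mod · Δy = -4.12 × (-0.003) = +0.012360.
ΔP ≈ 108.91 × (+0.012360) = +1.3461276.

+C$1.346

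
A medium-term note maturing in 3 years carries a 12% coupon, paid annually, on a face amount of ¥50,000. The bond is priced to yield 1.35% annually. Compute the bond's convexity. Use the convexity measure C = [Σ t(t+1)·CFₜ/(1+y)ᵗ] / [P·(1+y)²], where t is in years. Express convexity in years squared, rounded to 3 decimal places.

With y = 0.0135:
  t   CF        PV=CF/(1+0.0135)^t    t·PV        t(t+1)·PV
  1     6,000.00     5,920.0789     5,920.0789      11,840.1579
  2     6,000.00     5,841.2224    11,682.4449      35,047.3346
  3    56,000.00    53,791.8856   161,375.6567     645,502.6269
  Σ                 65,553.1869   178,978.1805     692,390.1193
P = 65,553.1869.
Convexity = Σ t(t+1)·PV / [P·(1+y)²] = 692,390.1193 / (65,553.1869 × 1.027182) = 10.28276.

10.283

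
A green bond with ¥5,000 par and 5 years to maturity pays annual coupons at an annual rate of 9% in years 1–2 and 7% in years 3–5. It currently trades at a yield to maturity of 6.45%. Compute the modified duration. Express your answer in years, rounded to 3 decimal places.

Periodic yield y = 0.0645. First find Macaulay duration:
  t   CF        PV=CF/(1+0.0645)^t    t·PV
  1       450.00       422.7337       422.7337
  2       450.00       397.1195       794.2389
  3       350.00       290.1557       870.4670
  4       350.00       272.5746     1,090.2984
  5     5,350.00     3,914.0417    19,570.2087
  Σ                  5,296.6252    22,747.9467
P = 5,296.6252; Macaulay duration = 22,747.9467 / 5,296.6252 = 4.29480 years.
Modified duration = D_Mac / (1 + y) = 4.29480 / 1.0645 = 4.03457 years.

4.035 years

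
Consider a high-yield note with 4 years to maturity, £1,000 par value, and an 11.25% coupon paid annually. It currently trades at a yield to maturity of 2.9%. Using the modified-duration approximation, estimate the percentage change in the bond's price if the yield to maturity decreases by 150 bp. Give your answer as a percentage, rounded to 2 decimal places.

Periodic yield y = 0.029. Modified duration first:
  t   CF        PV=CF/(1+0.029)^t    t·PV
  1       112.50       109.3294       109.3294
  2       112.50       106.2482       212.4965
  3       112.50       103.2539       309.7617
  4     1,112.50       992.2898     3,969.1591
  Σ                  1,311.1214     4,600.7467
P = 1,311.1214; D_Mac = 3.50902 yrs; D_mod = 3.50902/(1+0.029) = 3.41012 yrs.
ΔP/P ≈ -D_mod · Δy = -3.41012 × (-0.015) = +0.051152 = +5.1152%.

+5.12%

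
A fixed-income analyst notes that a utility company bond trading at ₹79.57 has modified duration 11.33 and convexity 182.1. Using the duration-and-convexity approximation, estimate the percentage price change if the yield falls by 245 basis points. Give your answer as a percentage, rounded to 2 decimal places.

Duration effect: -D_mod·Δy = -11.33 × (-0.0245) = +0.277585
Convexity effect: ½·C·(Δy)² = 0.5 × 182.1 × (-0.0245)² = +0.0546527625
ΔP/P ≈ +0.277585 + 0.0546527625 = +0.3322377625
= +33.22377625%.

+33.22%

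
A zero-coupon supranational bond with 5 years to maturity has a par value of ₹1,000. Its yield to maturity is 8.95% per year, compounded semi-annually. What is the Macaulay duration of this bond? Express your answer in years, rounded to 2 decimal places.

5.00 years

A zero-coupon bond has a single cash flow at maturity, so its Macaulay duration equals its maturity: 5 years.
(Equivalently: 10 semi-annual periods ÷ 2 = 5 years.)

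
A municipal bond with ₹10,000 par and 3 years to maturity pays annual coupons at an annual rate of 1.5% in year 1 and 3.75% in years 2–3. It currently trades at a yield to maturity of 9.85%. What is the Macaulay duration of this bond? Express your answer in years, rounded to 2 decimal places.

Periodic yield y = 0.0985. Discount each cash flow and weight by its year:
  t   CF        PV=CF/(1+0.0985)^t    t·PV
  1       150.00       136.5498       136.5498
  2       375.00       310.7643       621.5286
  3    10,375.00     7,826.8664    23,480.5992
  Σ                  8,274.1806    24,238.6777
Price P = Σ PV = 8,274.1806.
Macaulay duration = Σ(t·PV) / P = 24,238.6777 / 8,274.1806 = 2.92944 years.

2.93 years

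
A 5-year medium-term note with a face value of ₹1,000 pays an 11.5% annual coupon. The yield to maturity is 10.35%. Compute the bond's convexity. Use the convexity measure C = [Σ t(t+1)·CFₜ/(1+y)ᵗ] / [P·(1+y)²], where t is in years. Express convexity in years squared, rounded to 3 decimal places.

With y = 0.1035:
  t   CF        PV=CF/(1+0.1035)^t    t·PV        t(t+1)·PV
  1       115.00       104.2139       104.2139         208.4277
  2       115.00        94.4394       188.8788         566.6363
  3       115.00        85.5817       256.7451       1,026.9802
  4       115.00        77.5548       310.2191       1,551.0953
  5     1,115.00       681.4173     3,407.0867      20,442.5202
  Σ                  1,043.2070     4,267.1434      23,795.6597
P = 1,043.2070.
Convexity = Σ t(t+1)·PV / [P·(1+y)²] = 23,795.6597 / (1,043.2070 × 1.217712) = 18.73193.

18.732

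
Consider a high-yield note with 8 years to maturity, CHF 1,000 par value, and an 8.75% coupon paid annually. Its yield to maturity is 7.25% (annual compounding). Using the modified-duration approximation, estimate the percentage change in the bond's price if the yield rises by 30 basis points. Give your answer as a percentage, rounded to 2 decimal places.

-1.72%

Periodic yield y = 0.0725. Modified duration first:
  t   CF        PV=CF/(1+0.0725)^t    t·PV
  1        87.50        81.5851        81.5851
  2        87.50        76.0700       152.1400
  3        87.50        70.9277       212.7832
  4        87.50        66.1331       264.5324
  5        87.50        61.6626       308.3128
  6        87.50        57.4942       344.9654
  7        87.50        53.6077       375.2537
  8     1,087.50       621.2278     4,969.8221
  Σ                  1,088.7082     6,709.3947
P = 1,088.7082; D_Mac = 6.16271 yrs; D_mod = 6.16271/(1+0.0725) = 5.74612 yrs.
ΔP/P ≈ -D_mod · Δy = -5.74612 × (+0.003) = -0.017238 = -1.7238%.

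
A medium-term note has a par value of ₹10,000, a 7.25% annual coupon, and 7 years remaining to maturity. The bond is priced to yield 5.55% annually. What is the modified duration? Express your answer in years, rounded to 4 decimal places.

5.4892 years

Periodic yield y = 0.0555. First find Macaulay duration:
  t   CF        PV=CF/(1+0.0555)^t    t·PV
  1       725.00       686.8783       686.8783
  2       725.00       650.7610     1,301.5220
  3       725.00       616.5429     1,849.6287
  4       725.00       584.1240     2,336.4960
  5       725.00       553.4098     2,767.0488
  6       725.00       524.3105     3,145.8632
  7    10,725.00     7,348.3467    51,438.4268
  Σ                 10,964.3732    63,525.8638
P = 10,964.3732; Macaulay duration = 63,525.8638 / 10,964.3732 = 5.79384 years.
Modified duration = D_Mac / (1 + y) = 5.79384 / 1.0555 = 5.48919 years.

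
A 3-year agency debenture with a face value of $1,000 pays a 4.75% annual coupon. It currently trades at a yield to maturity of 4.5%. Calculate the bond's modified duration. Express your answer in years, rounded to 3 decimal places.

Periodic yield y = 0.045. First find Macaulay duration:
  t   CF        PV=CF/(1+0.045)^t    t·PV
  1        47.50        45.4545        45.4545
  2        47.50        43.4972        86.9943
  3     1,047.50       917.9207     2,753.7621
  Σ                  1,006.8724     2,886.2110
P = 1,006.8724; Macaulay duration = 2,886.2110 / 1,006.8724 = 2.86651 years.
Modified duration = D_Mac / (1 + y) = 2.86651 / 1.045 = 2.74307 years.

2.743 years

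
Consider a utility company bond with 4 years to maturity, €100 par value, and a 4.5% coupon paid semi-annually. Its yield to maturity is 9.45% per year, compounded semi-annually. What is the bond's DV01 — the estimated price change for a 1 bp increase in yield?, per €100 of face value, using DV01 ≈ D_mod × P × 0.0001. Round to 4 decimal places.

€0.0294

Periodic yield y = 0.04725.
  t   CF        PV=CF/(1+0.04725)^t    t·PV
  1         2.25         2.1485         2.1485
  2         2.25         2.0515         4.1031
  3         2.25         1.9590         5.8770
  4         2.25         1.8706         7.4824
  5         2.25         1.7862         8.9310
  6         2.25         1.7056        10.2337
  7         2.25         1.6287        11.4006
  8       102.25        70.6741       565.3929
  Σ                     83.8242       615.5691
P = 83.8242; D_Mac = 7.34357 half-year periods = 3.67179 yrs; D_mod = 3.50612 yrs.
DV01 ≈ 3.50612 × 83.8242 × 0.0001 = 0.029390.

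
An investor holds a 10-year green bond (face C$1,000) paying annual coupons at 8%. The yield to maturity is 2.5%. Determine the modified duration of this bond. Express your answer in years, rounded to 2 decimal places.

7.59 years

Periodic yield y = 0.025. First find Macaulay duration:
  t   CF        PV=CF/(1+0.025)^t    t·PV
  1        80.00        78.0488        78.0488
  2        80.00        76.1452       152.2903
  3        80.00        74.2880       222.8639
  4        80.00        72.4761       289.9042
  5        80.00        70.7083       353.5417
  6        80.00        68.9837       413.9025
  7        80.00        67.3012       471.1085
  8        80.00        65.6597       525.2778
  9        80.00        64.0583       576.5244
  10    1,080.00       843.6943     8,436.9427
  Σ                  1,481.3635    11,520.4049
P = 1,481.3635; Macaulay duration = 11,520.4049 / 1,481.3635 = 7.77689 years.
Modified duration = D_Mac / (1 + y) = 7.77689 / 1.025 = 7.58721 years.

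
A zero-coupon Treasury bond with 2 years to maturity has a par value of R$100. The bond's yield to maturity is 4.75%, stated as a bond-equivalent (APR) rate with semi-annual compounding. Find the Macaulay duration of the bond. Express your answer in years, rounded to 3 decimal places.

2.000 years

A zero-coupon bond has a single cash flow at maturity, so its Macaulay duration equals its maturity: 2 years.
(Equivalently: 4 semi-annual periods ÷ 2 = 2 years.)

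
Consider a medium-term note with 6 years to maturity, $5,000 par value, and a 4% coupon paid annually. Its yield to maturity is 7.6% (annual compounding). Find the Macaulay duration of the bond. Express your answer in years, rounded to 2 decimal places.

5.39 years

Periodic yield y = 0.076. Discount each cash flow and weight by its year:
  t   CF        PV=CF/(1+0.076)^t    t·PV
  1       200.00       185.8736       185.8736
  2       200.00       172.7450       345.4900
  3       200.00       160.5437       481.6310
  4       200.00       149.2042       596.8166
  5       200.00       138.6656       693.3278
  6     5,200.00     3,350.6550    20,103.9301
  Σ                  4,157.6870    22,407.0692
Price P = Σ PV = 4,157.6870.
Macaulay duration = Σ(t·PV) / P = 22,407.0692 / 4,157.6870 = 5.38931 years.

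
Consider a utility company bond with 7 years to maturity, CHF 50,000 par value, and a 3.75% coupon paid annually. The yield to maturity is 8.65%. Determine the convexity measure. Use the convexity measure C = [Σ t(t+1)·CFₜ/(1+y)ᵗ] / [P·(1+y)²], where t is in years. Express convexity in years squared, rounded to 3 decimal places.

With y = 0.0865:
  t   CF        PV=CF/(1+0.0865)^t    t·PV        t(t+1)·PV
  1     1,875.00     1,725.7248     1,725.7248       3,451.4496
  2     1,875.00     1,588.3339     3,176.6678       9,530.0035
  3     1,875.00     1,461.8812     4,385.6436      17,542.5744
  4     1,875.00     1,345.4958     5,381.9832      26,909.9162
  5     1,875.00     1,238.3763     6,191.8813      37,151.2879
  6     1,875.00     1,139.7849     6,838.7092      47,870.9646
  7    51,875.00    29,023.5141   203,164.5989   1,625,316.7913
  Σ                 37,523.1110   230,865.2089   1,767,772.9875
P = 37,523.1110.
Convexity = Σ t(t+1)·PV / [P·(1+y)²] = 1,767,772.9875 / (37,523.1110 × 1.180482) = 39.90876.

39.909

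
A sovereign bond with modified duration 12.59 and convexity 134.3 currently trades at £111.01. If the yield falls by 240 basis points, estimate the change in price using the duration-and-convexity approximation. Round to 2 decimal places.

Duration effect: -D_mod·Δy = -12.59 × (-0.024) = +0.302160
Convexity effect: ½·C·(Δy)² = 0.5 × 134.3 × (-0.024)² = +0.0386784
ΔP/P ≈ +0.302160 + 0.0386784 = +0.3408384
ΔP ≈ 111.01 × (+0.3408384) = +37.836470784.

+£37.84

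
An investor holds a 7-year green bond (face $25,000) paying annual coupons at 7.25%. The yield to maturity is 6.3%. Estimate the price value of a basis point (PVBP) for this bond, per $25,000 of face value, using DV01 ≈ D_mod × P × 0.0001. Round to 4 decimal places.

$14.2719

Periodic yield y = 0.063.
  t   CF        PV=CF/(1+0.063)^t    t·PV
  1     1,812.50     1,705.0800     1,705.0800
  2     1,812.50     1,604.0263     3,208.0526
  3     1,812.50     1,508.9617     4,526.8852
  4     1,812.50     1,419.5312     5,678.1250
  5     1,812.50     1,335.4010     6,677.0049
  6     1,812.50     1,256.2568     7,537.5408
  7    26,812.50    17,482.5371   122,377.7595
  Σ                 26,311.7941   151,710.4480
P = 26,311.7941; D_Mac = 5.76587 yrs; D_mod = 5.42415 yrs.
DV01 ≈ 5.42415 × 26,311.7941 × 0.0001 = 14.271914.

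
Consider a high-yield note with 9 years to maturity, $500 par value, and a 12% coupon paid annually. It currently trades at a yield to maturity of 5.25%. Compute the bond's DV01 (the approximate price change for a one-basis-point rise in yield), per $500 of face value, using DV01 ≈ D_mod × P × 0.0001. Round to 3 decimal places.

$0.457

Periodic yield y = 0.0525.
  t   CF        PV=CF/(1+0.0525)^t    t·PV
  1        60.00        57.0071        57.0071
  2        60.00        54.1635       108.3271
  3        60.00        51.4618       154.3854
  4        60.00        48.8948       195.5793
  5        60.00        46.4559       232.2794
  6        60.00        44.1386       264.8316
  7        60.00        41.9369       293.5584
  8        60.00        39.8451       318.7604
  9       560.00       353.3370     3,180.0328
  Σ                    737.2407     4,804.7616
P = 737.2407; D_Mac = 6.51722 yrs; D_mod = 6.19214 yrs.
DV01 ≈ 6.19214 × 737.2407 × 0.0001 = 0.456509.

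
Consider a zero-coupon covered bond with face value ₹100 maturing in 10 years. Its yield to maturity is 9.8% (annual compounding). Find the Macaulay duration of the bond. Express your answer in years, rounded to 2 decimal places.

10.00 years

A zero-coupon bond has a single cash flow at maturity, so its Macaulay duration equals its maturity: 10 years.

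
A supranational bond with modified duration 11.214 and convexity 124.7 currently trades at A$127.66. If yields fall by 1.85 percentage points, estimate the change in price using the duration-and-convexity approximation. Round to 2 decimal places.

Duration effect: -D_mod·Δy = -11.214 × (-0.0185) = +0.207459
Convexity effect: ½·C·(Δy)² = 0.5 × 124.7 × (-0.0185)² = +0.0213392875
ΔP/P ≈ +0.207459 + 0.0213392875 = +0.2287982875
ΔP ≈ 127.66 × (+0.2287982875) = +29.20838938225.

+A$29.21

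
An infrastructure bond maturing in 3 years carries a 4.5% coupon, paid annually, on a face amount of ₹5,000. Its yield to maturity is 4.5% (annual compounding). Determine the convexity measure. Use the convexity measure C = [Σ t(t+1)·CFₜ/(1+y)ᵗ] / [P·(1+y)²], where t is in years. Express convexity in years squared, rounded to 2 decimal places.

10.37

With y = 0.045:
  t   CF        PV=CF/(1+0.045)^t    t·PV        t(t+1)·PV
  1       225.00       215.3110       215.3110         430.6220
  2       225.00       206.0392       412.0785       1,236.2354
  3     5,225.00     4,578.6498    13,735.9493      54,943.7971
  Σ                  5,000.0000    14,363.3388      56,610.6545
P = 5,000.0000.
Convexity = Σ t(t+1)·PV / [P·(1+y)²] = 56,610.6545 / (5,000.0000 × 1.092025) = 10.36801.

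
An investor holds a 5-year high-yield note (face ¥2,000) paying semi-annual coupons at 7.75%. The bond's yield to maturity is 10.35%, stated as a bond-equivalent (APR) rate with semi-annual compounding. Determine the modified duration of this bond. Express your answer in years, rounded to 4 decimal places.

Periodic yield y = 0.05175. First find Macaulay duration:
  t   CF        PV=CF/(1+0.05175)^t    t·PV
  1        77.50        73.6867        73.6867
  2        77.50        70.0611       140.1221
  3        77.50        66.6138       199.8414
  4        77.50        63.3361       253.3446
  5        77.50        60.2198       301.0989
  6        77.50        57.2567       343.5404
  7        77.50        54.4395       381.0764
  8        77.50        51.7609       414.0869
  9        77.50        49.2140       442.9264
  10    2,077.50     1,254.3416    12,543.4160
  Σ                  1,800.9302    15,093.1397
P = 1,800.9302; Macaulay duration = 15,093.1397 / 1,800.9302 = 8.38075 half-year periods = 4.19037 years.
Modified duration = D_Mac / (1 + y) = 4.19037 / 1.05175 = 3.98419 years.

3.9842 years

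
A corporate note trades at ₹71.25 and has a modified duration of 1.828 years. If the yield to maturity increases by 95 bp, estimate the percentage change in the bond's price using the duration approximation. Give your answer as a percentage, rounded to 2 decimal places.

-1.74%

Duration approximation: ΔP/P ≈ -D_mod · Δy = -1.828 × (+0.0095) = -0.017366.
As a percentage: -1.7366%.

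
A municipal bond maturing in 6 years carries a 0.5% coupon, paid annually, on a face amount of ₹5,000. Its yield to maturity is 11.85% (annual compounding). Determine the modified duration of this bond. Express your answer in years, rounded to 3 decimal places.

Periodic yield y = 0.1185. First find Macaulay duration:
  t   CF        PV=CF/(1+0.1185)^t    t·PV
  1        25.00        22.3514        22.3514
  2        25.00        19.9833        39.9667
  3        25.00        17.8662        53.5986
  4        25.00        15.9734        63.8934
  5        25.00        14.2810        71.4052
  6     5,025.00     2,566.3751    15,398.2507
  Σ                  2,656.8304    15,649.4660
P = 2,656.8304; Macaulay duration = 15,649.4660 / 2,656.8304 = 5.89028 years.
Modified duration = D_Mac / (1 + y) = 5.89028 / 1.1185 = 5.26623 years.

5.266 years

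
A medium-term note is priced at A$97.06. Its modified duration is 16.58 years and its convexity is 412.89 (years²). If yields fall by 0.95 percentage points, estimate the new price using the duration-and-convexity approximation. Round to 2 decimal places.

A$114.16

Duration effect: -D_mod·Δy = -16.58 × (-0.0095) = +0.157510
Convexity effect: ½·C·(Δy)² = 0.5 × 412.89 × (-0.0095)² = +0.01863166125
ΔP/P ≈ +0.157510 + 0.01863166125 = +0.17614166125
New price ≈ 97.06 × (1 + 0.17614166125) = 114.156309640925.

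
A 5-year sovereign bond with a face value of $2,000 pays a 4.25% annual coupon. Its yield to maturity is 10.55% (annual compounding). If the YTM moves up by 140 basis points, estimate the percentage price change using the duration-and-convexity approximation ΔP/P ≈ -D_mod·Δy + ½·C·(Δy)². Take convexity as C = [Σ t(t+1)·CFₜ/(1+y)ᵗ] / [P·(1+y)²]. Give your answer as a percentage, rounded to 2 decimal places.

With y = 0.1055:
  t   CF        PV=CF/(1+0.1055)^t    t·PV        t(t+1)·PV
  1        85.00        76.8883        76.8883         153.7766
  2        85.00        69.5507       139.1014         417.3041
  3        85.00        62.9133       188.7400         754.9600
  4        85.00        56.9094       227.6376       1,138.1878
  5     2,085.00     1,262.7353     6,313.6765      37,882.0593
  Σ                  1,528.9970     6,946.0438      40,346.2878
P = 1,528.9970; D_Mac = 4.54288 yrs; D_mod = 4.10934 yrs; C = 21.59133.
Duration effect: -4.10934 × (+0.014) = -0.057531
Convexity effect: 0.5 × 21.59133 × (0.014)² = +0.0021160
ΔP/P ≈ -0.057531 + 0.0021160 = -0.055415 = -5.5415%.

-5.54%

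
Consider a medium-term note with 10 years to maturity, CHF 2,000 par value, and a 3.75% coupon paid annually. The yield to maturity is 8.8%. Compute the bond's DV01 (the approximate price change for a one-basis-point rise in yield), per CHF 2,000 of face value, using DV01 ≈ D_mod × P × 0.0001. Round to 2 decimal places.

Periodic yield y = 0.088.
  t   CF        PV=CF/(1+0.088)^t    t·PV
  1        75.00        68.9338        68.9338
  2        75.00        63.3583       126.7166
  3        75.00        58.2337       174.7012
  4        75.00        53.5236       214.0946
  5        75.00        49.1945       245.9726
  6        75.00        45.2156       271.2933
  7        75.00        41.5584       290.9089
  8        75.00        38.1971       305.5766
  9        75.00        35.1076       315.9684
  10    2,075.00       892.7485     8,927.4854
  Σ                  1,346.0712    10,941.6515
P = 1,346.0712; D_Mac = 8.12858 yrs; D_mod = 7.47112 yrs.
DV01 ≈ 7.47112 × 1,346.0712 × 0.0001 = 1.005666.

CHF 1.01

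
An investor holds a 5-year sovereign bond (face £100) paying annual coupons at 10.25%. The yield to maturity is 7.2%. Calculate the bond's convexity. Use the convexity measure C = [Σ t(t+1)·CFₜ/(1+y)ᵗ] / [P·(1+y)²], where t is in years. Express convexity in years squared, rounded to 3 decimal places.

With y = 0.072:
  t   CF        PV=CF/(1+0.072)^t    t·PV        t(t+1)·PV
  1        10.25         9.5616         9.5616          19.1231
  2        10.25         8.9194        17.8387          53.5162
  3        10.25         8.3203        24.9609          99.8437
  4        10.25         7.7615        31.0459         155.2297
  5       110.25        77.8762       389.3809       2,336.2856
  Σ                    112.4389       472.7881       2,663.9983
P = 112.4389.
Convexity = Σ t(t+1)·PV / [P·(1+y)²] = 2,663.9983 / (112.4389 × 1.149184) = 20.61711.

20.617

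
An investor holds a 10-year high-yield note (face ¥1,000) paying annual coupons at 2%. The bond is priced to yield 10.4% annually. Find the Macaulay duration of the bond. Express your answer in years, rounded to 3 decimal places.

Periodic yield y = 0.104. Discount each cash flow and weight by its year:
  t   CF        PV=CF/(1+0.104)^t    t·PV
  1        20.00        18.1159        18.1159
  2        20.00        16.4094        32.8187
  3        20.00        14.8636        44.5907
  4        20.00        13.4634        53.8535
  5        20.00        12.1951        60.9754
  6        20.00        11.0463        66.2776
  7        20.00        10.0057        70.0397
  8        20.00         9.0631        72.5049
  9        20.00         8.2093        73.8841
  10    1,020.00       379.2359     3,792.3590
  Σ                    492.6076     4,285.4195
Price P = Σ PV = 492.6076.
Macaulay duration = Σ(t·PV) / P = 4,285.4195 / 492.6076 = 8.69946 years.

8.699 years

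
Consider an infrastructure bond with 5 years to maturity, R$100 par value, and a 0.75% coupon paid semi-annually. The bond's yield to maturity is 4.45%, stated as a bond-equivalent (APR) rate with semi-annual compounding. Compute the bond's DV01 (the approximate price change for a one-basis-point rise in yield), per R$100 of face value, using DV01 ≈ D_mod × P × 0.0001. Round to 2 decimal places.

Periodic yield y = 0.02225.
  t   CF        PV=CF/(1+0.02225)^t    t·PV
  1        0.375         0.3668         0.3668
  2        0.375         0.3589         0.7177
  3        0.375         0.3510         1.0531
  4        0.375         0.3434         1.3736
  5        0.375         0.3359         1.6796
  6        0.375         0.3286         1.9717
  7        0.375         0.3215         2.2502
  8        0.375         0.3145         2.5157
  9        0.375         0.3076         2.7686
  10     100.375        80.5479       805.4793
  Σ                     83.5762       820.1765
P = 83.5762; D_Mac = 9.81352 half-year periods = 4.90676 yrs; D_mod = 4.79996 yrs.
DV01 ≈ 4.79996 × 83.5762 × 0.0001 = 0.040116.

R$0.04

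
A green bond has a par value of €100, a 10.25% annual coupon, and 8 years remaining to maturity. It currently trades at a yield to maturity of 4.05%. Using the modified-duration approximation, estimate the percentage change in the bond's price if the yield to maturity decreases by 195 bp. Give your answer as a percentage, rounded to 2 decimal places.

Periodic yield y = 0.0405. Modified duration first:
  t   CF        PV=CF/(1+0.0405)^t    t·PV
  1        10.25         9.8510         9.8510
  2        10.25         9.4676        18.9352
  3        10.25         9.0991        27.2972
  4        10.25         8.7449        34.9797
  5        10.25         8.4045        42.0227
  6        10.25         8.0774        48.4644
  7        10.25         7.7630        54.3410
  8       110.25        80.2494       641.9954
  Σ                    141.6570       877.8865
P = 141.6570; D_Mac = 6.19727 yrs; D_mod = 6.19727/(1+0.0405) = 5.95605 yrs.
ΔP/P ≈ -D_mod · Δy = -5.95605 × (-0.0195) = +0.116143 = +11.6143%.

+11.61%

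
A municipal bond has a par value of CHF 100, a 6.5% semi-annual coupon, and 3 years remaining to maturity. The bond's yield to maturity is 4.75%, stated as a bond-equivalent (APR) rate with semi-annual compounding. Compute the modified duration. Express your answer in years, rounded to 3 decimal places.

2.715 years

Periodic yield y = 0.02375. First find Macaulay duration:
  t   CF        PV=CF/(1+0.02375)^t    t·PV
  1         3.25         3.1746         3.1746
  2         3.25         3.1010         6.2019
  3         3.25         3.0290         9.0870
  4         3.25         2.9587        11.8350
  5         3.25         2.8901        14.4505
  6       103.25        89.6864       538.1184
  Σ                    104.8398       582.8675
P = 104.8398; Macaulay duration = 582.8675 / 104.8398 = 5.55960 half-year periods = 2.77980 years.
Modified duration = D_Mac / (1 + y) = 2.77980 / 1.02375 = 2.71531 years.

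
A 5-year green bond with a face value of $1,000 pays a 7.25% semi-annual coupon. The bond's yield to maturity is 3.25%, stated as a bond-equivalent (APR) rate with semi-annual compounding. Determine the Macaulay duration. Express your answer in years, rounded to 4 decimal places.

Periodic yield y = 0.01625. Discount each cash flow and weight by its period:
  t   CF        PV=CF/(1+0.01625)^t    t·PV
  1        36.25        35.6704        35.6704
  2        36.25        35.1000        70.2000
  3        36.25        34.5387       103.6162
  4        36.25        33.9864       135.9458
  5        36.25        33.4430       167.2150
  6        36.25        32.9082       197.4494
  7        36.25        32.3820       226.6742
  8        36.25        31.8642       254.9139
  9        36.25        31.3547       282.1925
  10    1,036.25       881.9804     8,819.8045
  Σ                  1,183.2282    10,293.6819
Price P = Σ PV = 1,183.2282.
Macaulay duration = Σ(t·PV) / P = 10,293.6819 / 1,183.2282 = 8.69966 half-year periods.
In years: 8.69966 / 2 = 4.34983 years.

4.3498 years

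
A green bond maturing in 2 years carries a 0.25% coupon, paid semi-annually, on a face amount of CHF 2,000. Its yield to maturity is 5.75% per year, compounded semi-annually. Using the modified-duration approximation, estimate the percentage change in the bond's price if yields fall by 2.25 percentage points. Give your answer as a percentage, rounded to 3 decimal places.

Periodic yield y = 0.02875. Modified duration first:
  t   CF        PV=CF/(1+0.02875)^t    t·PV
  1         2.50         2.4301         2.4301
  2         2.50         2.3622         4.7244
  3         2.50         2.2962         6.8886
  4     2,002.50     1,787.8585     7,151.4338
  Σ                  1,794.9470     7,165.4770
P = 1,794.9470; D_Mac = 3.99203 half-year periods = 1.99601 yrs; D_mod = 1.99601/(1+0.02875) = 1.94023 yrs.
ΔP/P ≈ -D_mod · Δy = -1.94023 × (-0.0225) = +0.043655 = +4.3655%.

+4.366%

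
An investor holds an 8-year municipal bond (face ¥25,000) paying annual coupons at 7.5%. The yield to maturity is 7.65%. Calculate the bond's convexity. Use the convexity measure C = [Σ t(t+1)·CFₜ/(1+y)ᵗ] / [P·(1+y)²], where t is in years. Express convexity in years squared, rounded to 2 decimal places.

With y = 0.0765:
  t   CF        PV=CF/(1+0.0765)^t    t·PV        t(t+1)·PV
  1     1,875.00     1,741.7557     1,741.7557       3,483.5114
  2     1,875.00     1,617.9802     3,235.9604       9,707.8812
  3     1,875.00     1,503.0007     4,509.0020      18,036.0078
  4     1,875.00     1,396.1920     5,584.7679      27,923.8394
  5     1,875.00     1,296.9735     6,484.8675      38,909.2049
  6     1,875.00     1,204.8058     7,228.8351      50,601.8456
  7     1,875.00     1,119.1880     7,834.3158      62,674.5263
  8    26,875.00    14,901.7132   119,213.7053   1,072,923.3479
  Σ                 24,781.6090   155,833.2096   1,284,260.1645
P = 24,781.6090.
Convexity = Σ t(t+1)·PV / [P·(1+y)²] = 1,284,260.1645 / (24,781.6090 × 1.158852) = 44.71935.

44.72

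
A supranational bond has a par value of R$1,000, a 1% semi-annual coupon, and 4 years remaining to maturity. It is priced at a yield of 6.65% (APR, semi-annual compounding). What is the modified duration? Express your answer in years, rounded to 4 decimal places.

3.7948 years

Periodic yield y = 0.03325. First find Macaulay duration:
  t   CF        PV=CF/(1+0.03325)^t    t·PV
  1         5.00         4.8391         4.8391
  2         5.00         4.6834         9.3668
  3         5.00         4.5327        13.5980
  4         5.00         4.3868        17.5472
  5         5.00         4.2456        21.2282
  6         5.00         4.1090        24.6541
  7         5.00         3.9768        27.8375
  8     1,005.00       773.6112     6,188.8896
  Σ                    804.3846     6,307.9605
P = 804.3846; Macaulay duration = 6,307.9605 / 804.3846 = 7.84197 half-year periods = 3.92099 years.
Modified duration = D_Mac / (1 + y) = 3.92099 / 1.03325 = 3.79481 years.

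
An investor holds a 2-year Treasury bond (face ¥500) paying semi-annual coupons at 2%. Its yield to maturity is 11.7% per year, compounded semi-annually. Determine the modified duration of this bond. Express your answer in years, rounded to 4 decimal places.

1.8584 years

Periodic yield y = 0.0585. First find Macaulay duration:
  t   CF        PV=CF/(1+0.0585)^t    t·PV
  1         5.00         4.7237         4.7237
  2         5.00         4.4626         8.9252
  3         5.00         4.2160        12.6479
  4       505.00       402.2795     1,609.1181
  Σ                    415.6818     1,635.4149
P = 415.6818; Macaulay duration = 1,635.4149 / 415.6818 = 3.93430 half-year periods = 1.96715 years.
Modified duration = D_Mac / (1 + y) = 1.96715 / 1.0585 = 1.85843 years.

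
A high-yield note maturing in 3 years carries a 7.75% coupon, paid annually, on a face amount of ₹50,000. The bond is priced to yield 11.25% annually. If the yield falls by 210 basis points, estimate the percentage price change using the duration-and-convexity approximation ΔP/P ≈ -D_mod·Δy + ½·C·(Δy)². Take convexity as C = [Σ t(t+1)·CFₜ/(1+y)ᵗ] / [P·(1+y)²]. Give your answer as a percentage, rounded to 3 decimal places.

+5.439%

With y = 0.1125:
  t   CF        PV=CF/(1+0.1125)^t    t·PV        t(t+1)·PV
  1     3,875.00     3,483.1461     3,483.1461       6,966.2921
  2     3,875.00     3,130.9178     6,261.8356      18,785.5069
  3    53,875.00    39,127.9617   117,383.8850     469,535.5399
  Σ                 45,742.0255   127,128.8667     495,287.3389
P = 45,742.0255; D_Mac = 2.77926 yrs; D_mod = 2.49821 yrs; C = 8.74867.
Duration effect: -2.49821 × (-0.021) = +0.052462
Convexity effect: 0.5 × 8.74867 × (-0.021)² = +0.0019291
ΔP/P ≈ +0.052462 + 0.0019291 = +0.054391 = +5.4391%.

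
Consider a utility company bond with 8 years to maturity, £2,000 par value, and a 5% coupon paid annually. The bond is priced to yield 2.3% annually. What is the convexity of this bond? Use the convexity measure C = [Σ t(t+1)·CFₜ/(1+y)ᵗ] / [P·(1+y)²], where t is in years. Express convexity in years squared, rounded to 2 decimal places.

With y = 0.023:
  t   CF        PV=CF/(1+0.023)^t    t·PV        t(t+1)·PV
  1       100.00        97.7517        97.7517         195.5034
  2       100.00        95.5540       191.1079         573.3238
  3       100.00        93.4056       280.2169       1,120.8677
  4       100.00        91.3056       365.2224       1,826.1122
  5       100.00        89.2528       446.2640       2,677.5839
  6       100.00        87.2461       523.4768       3,664.3377
  7       100.00        85.2846       596.9921       4,775.9370
  8     2,100.00     1,750.7101    14,005.6804     126,051.1237
  Σ                  2,390.5105    16,506.7123     140,884.7894
P = 2,390.5105.
Convexity = Σ t(t+1)·PV / [P·(1+y)²] = 140,884.7894 / (2,390.5105 × 1.046529) = 56.31475.

56.31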